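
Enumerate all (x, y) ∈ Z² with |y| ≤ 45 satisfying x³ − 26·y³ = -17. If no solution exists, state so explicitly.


The equation is x³ - 26y³ = -17. For fixed y, x³ = 26·y³ − 17, so a solution requires the RHS to be a perfect cube.
Strategy: iterate y from -45 to 45, compute RHS = 26·y³ − 17, and check whether it is a (positive or negative) perfect cube.
Check small values of y:
  y = 0: RHS = -17 is not a perfect cube.
  y = 1: RHS = 9 is not a perfect cube.
  y = -1: RHS = -43 is not a perfect cube.
  y = 2: RHS = 191 is not a perfect cube.
  y = -2: RHS = -225 is not a perfect cube.
  y = 3: RHS = 685 is not a perfect cube.
  y = -3: RHS = -719 is not a perfect cube.
Continuing the search up to |y| = 45 finds no solutions either.
No (x, y) in the scanned range satisfies the equation.

No integer solutions with |y| ≤ 45.


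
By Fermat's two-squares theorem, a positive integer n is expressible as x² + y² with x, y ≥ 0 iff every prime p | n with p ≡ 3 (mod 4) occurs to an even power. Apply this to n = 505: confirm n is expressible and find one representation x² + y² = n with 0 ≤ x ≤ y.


Step 1: Factor n = 505 = 5 · 101.
Step 2: Check the mod-4 condition on each prime factor: 5 ≡ 1 (mod 4), exponent 1; 101 ≡ 1 (mod 4), exponent 1.
All primes ≡ 3 (mod 4) appear to even exponent (or don't appear), so by the two-squares theorem n IS expressible as a sum of two squares.
Step 3: Build a representation. Here n = 5 · 101 is a product of primes ≡ 1 (mod 4). Each prime p ≡ 1 (mod 4) is itself a sum of two squares; find a² by testing p − a² for a perfect square:
  5: 5 − 1² = 4 = 2² ⇒ 5 = 1² + 2².
  101: 101 − 1² = 100 = 10² ⇒ 101 = 1² + 10².
  Combine using the Brahmagupta–Fibonacci identity (a² + b²)(c² + d²) = (ac − bd)² + (ad + bc)² = (ac + bd)² + (ad − bc)²:
  5 · 101 = 505: from (1² + 2²)(1² + 10²), take (1·1 − 2·10, 1·10 + 2·1) = (1 − 20, 10 + 2) = (-19, 12); dropping signs (only squares matter) gives (19, 12); check 19² + 12² = 361 + 144 = 505 ✓.
Step 4: Order so x ≤ y and verify: 12² + 19² = 144 + 361 = 505 = n. ✓

n = 505 = 12² + 19² (one valid representation with x ≤ y).


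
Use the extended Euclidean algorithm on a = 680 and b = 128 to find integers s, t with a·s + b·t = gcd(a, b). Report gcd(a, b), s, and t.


Euclidean algorithm on (680, 128) — divide until remainder is 0:
  680 = 5 · 128 + 40
  128 = 3 · 40 + 8
  40 = 5 · 8 + 0
gcd(680, 128) = 8.
Track Bezout coefficients alongside the remainders: start with r₀ = 680 = a·1 + b·0 (s = 1, t = 0) and r₁ = 128 = a·0 + b·1 (s = 0, t = 1); each new remainder r_{k+1} = r_{k-1} − q_k·r_k inherits s_{k+1} = s_{k-1} − q_k·s_k, t_{k+1} = t_{k-1} − q_k·t_k, so r_k = a·s_k + b·t_k at every step:
  q = 5: r = 40, s = 1 − 5·0 = 1, t = 0 − 5·1 = -5  (check: 680·1 + 128·(-5) = 40)
  q = 3: r = 8, s = 0 − 3·1 = -3, t = 1 − 3·(-5) = 16  (check: 680·(-3) + 128·16 = 8)
The row with r = 8 (the gcd) gives the Bezout coefficients s = -3, t = 16.
Result: 680 · (-3) + 128 · (16) = 8.

gcd(680, 128) = 8; s = -3, t = 16 (check: 680·(-3) + 128·16 = 8).


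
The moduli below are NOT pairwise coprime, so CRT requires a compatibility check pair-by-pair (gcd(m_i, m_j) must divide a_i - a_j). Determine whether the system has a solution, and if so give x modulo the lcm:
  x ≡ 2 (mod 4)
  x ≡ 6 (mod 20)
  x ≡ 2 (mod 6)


Moduli 4, 20, 6 are not pairwise coprime, so CRT works modulo lcm(m_i) when all pairwise compatibility conditions hold.
Pairwise compatibility: gcd(m_i, m_j) must divide a_i - a_j for every pair.
Merge one congruence at a time:
  Start: x ≡ 2 (mod 4).
  Combine with x ≡ 6 (mod 20): gcd(4, 20) = 4; 6 - 2 = 4, which IS divisible by 4, so compatible.
    Write x = 2 + 4·t and substitute into x ≡ 6 (mod 20): 4·t ≡ 6 − 2 = 4 (mod 20).
    Divide the congruence (and modulus) by g = 4: 1·t ≡ 1 (mod 5).
    So t ≡ 1 (mod 5).
    Then x = 2 + 4·1 = 6, valid modulo lcm(4, 20) = 20: x ≡ 6 (mod 20).
  Combine with x ≡ 2 (mod 6): gcd(20, 6) = 2; 2 - 6 = -4, which IS divisible by 2, so compatible.
    Write x = 6 + 20·t and substitute into x ≡ 2 (mod 6): 20·t ≡ 2 − 6 = -4 (mod 6).
    Divide the congruence (and modulus) by g = 2: 10·t ≡ -2 (mod 3).
    Reduce coefficients mod 3: 1·t ≡ 1 (mod 3).
    So t ≡ 1 (mod 3).
    Then x = 6 + 20·1 = 26, valid modulo lcm(20, 6) = 60: x ≡ 26 (mod 60).
Verify: 26 mod 4 = 2, 26 mod 20 = 6, 26 mod 6 = 2.

x ≡ 26 (mod 60).


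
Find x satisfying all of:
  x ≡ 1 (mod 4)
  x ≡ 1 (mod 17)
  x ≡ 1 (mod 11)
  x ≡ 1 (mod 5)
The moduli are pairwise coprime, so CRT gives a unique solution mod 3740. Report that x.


Product of moduli M = 4 · 17 · 11 · 5 = 3740.
Merge one congruence at a time:
  Start: x ≡ 1 (mod 4).
  Combine with x ≡ 1 (mod 17); new modulus lcm = 68.
    Write x = 1 + 4·t and substitute into x ≡ 1 (mod 17): 4·t ≡ 1 − 1 = 0 (mod 17).
    The inverse of 4 mod 17 is 13 (since 4·13 = 52 = 3·17 + 1), so t ≡ 13·0 = 0 ≡ 0 (mod 17).
    Then x = 1 + 4·0 = 1, valid modulo lcm(4, 17) = 68: x ≡ 1 (mod 68).
  Combine with x ≡ 1 (mod 11); new modulus lcm = 748.
    Write x = 1 + 68·t and substitute into x ≡ 1 (mod 11): 68·t ≡ 1 − 1 = 0 (mod 11).
    Reduce coefficients mod 11: 2·t ≡ 0 (mod 11).
    The inverse of 2 mod 11 is 6 (since 2·6 = 12 = 1·11 + 1), so t ≡ 6·0 = 0 ≡ 0 (mod 11).
    Then x = 1 + 68·0 = 1, valid modulo lcm(68, 11) = 748: x ≡ 1 (mod 748).
  Combine with x ≡ 1 (mod 5); new modulus lcm = 3740.
    Write x = 1 + 748·t and substitute into x ≡ 1 (mod 5): 748·t ≡ 1 − 1 = 0 (mod 5).
    Reduce coefficients mod 5: 3·t ≡ 0 (mod 5).
    The inverse of 3 mod 5 is 2 (since 3·2 = 6 = 1·5 + 1), so t ≡ 2·0 = 0 ≡ 0 (mod 5).
    Then x = 1 + 748·0 = 1, valid modulo lcm(748, 5) = 3740: x ≡ 1 (mod 3740).
Verify against each original: 1 mod 4 = 1, 1 mod 17 = 1, 1 mod 11 = 1, 1 mod 5 = 1.

x ≡ 1 (mod 3740).


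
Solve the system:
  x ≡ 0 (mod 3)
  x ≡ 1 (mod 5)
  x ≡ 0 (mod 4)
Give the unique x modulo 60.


Moduli 3, 5, 4 are pairwise coprime; by CRT there is a unique solution modulo M = 3 · 5 · 4 = 60.
Solve pairwise, accumulating the modulus:
  Start with x ≡ 0 (mod 3).
  Combine with x ≡ 1 (mod 5): since gcd(3, 5) = 1, we get a unique residue mod 15.
    Write x = 0 + 3·t and substitute into x ≡ 1 (mod 5): 3·t ≡ 1 − 0 = 1 (mod 5).
    The inverse of 3 mod 5 is 2 (since 3·2 = 6 = 1·5 + 1), so t ≡ 2·1 = 2 ≡ 2 (mod 5).
    Then x = 0 + 3·2 = 6, valid modulo lcm(3, 5) = 15: x ≡ 6 (mod 15).
  Combine with x ≡ 0 (mod 4): since gcd(15, 4) = 1, we get a unique residue mod 60.
    Write x = 6 + 15·t and substitute into x ≡ 0 (mod 4): 15·t ≡ 0 − 6 = -6 (mod 4).
    Reduce coefficients mod 4: 3·t ≡ 2 (mod 4).
    The inverse of 3 mod 4 is 3 (since 3·3 = 9 = 2·4 + 1), so t ≡ 3·2 = 6 ≡ 2 (mod 4).
    Then x = 6 + 15·2 = 36, valid modulo lcm(15, 4) = 60: x ≡ 36 (mod 60).
Verify: 36 mod 3 = 0 ✓, 36 mod 5 = 1 ✓, 36 mod 4 = 0 ✓.

x ≡ 36 (mod 60).


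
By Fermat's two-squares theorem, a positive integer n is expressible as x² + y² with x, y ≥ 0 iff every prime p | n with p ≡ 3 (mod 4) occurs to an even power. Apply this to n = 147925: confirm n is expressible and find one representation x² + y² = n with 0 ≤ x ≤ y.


Step 1: Factor n = 147925 = 5^2 · 61 · 97.
Step 2: Check the mod-4 condition on each prime factor: 5 ≡ 1 (mod 4), exponent 2; 61 ≡ 1 (mod 4), exponent 1; 97 ≡ 1 (mod 4), exponent 1.
All primes ≡ 3 (mod 4) appear to even exponent (or don't appear), so by the two-squares theorem n IS expressible as a sum of two squares.
Step 3: Build a representation. Group n = k² · m with k = 5 and m = 61 · 97 = 5917 (a product of primes ≡ 1 (mod 4)); a representation of m scales to one of n via (k·x)² + (k·y)² = k²(x² + y²). Each prime p ≡ 1 (mod 4) is itself a sum of two squares; find a² by testing p − a² for a perfect square:
  61: 61 − 1² = 60, 61 − 2² = 57, 61 − 3² = 52, 61 − 4² = 45, 61 − 5² = 36 = 6² ⇒ 61 = 5² + 6².
  97: 97 − 1² = 96, 97 − 2² = 93, 97 − 3² = 88, 97 − 4² = 81 = 9² ⇒ 97 = 4² + 9².
  Combine using the Brahmagupta–Fibonacci identity (a² + b²)(c² + d²) = (ac − bd)² + (ad + bc)² = (ac + bd)² + (ad − bc)²:
  61 · 97 = 5917: from (5² + 6²)(4² + 9²), take (5·4 − 6·9, 5·9 + 6·4) = (20 − 54, 45 + 24) = (-34, 69); dropping signs (only squares matter) gives (34, 69); check 34² + 69² = 1156 + 4761 = 5917 ✓.
  Scale by k = 5: (5·34, 5·69) = (170, 345).
Step 4: Order so x ≤ y and verify: 170² + 345² = 28900 + 119025 = 147925 = n. ✓

n = 147925 = 170² + 345² (one valid representation with x ≤ y).


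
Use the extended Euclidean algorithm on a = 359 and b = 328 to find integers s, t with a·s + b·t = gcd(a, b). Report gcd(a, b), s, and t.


Euclidean algorithm on (359, 328) — divide until remainder is 0:
  359 = 1 · 328 + 31
  328 = 10 · 31 + 18
  31 = 1 · 18 + 13
  18 = 1 · 13 + 5
  13 = 2 · 5 + 3
  5 = 1 · 3 + 2
  3 = 1 · 2 + 1
  2 = 2 · 1 + 0
gcd(359, 328) = 1.
Track Bezout coefficients alongside the remainders: start with r₀ = 359 = a·1 + b·0 (s = 1, t = 0) and r₁ = 328 = a·0 + b·1 (s = 0, t = 1); each new remainder r_{k+1} = r_{k-1} − q_k·r_k inherits s_{k+1} = s_{k-1} − q_k·s_k, t_{k+1} = t_{k-1} − q_k·t_k, so r_k = a·s_k + b·t_k at every step:
  q = 1: r = 31, s = 1 − 1·0 = 1, t = 0 − 1·1 = -1  (check: 359·1 + 328·(-1) = 31)
  q = 10: r = 18, s = 0 − 10·1 = -10, t = 1 − 10·(-1) = 11  (check: 359·(-10) + 328·11 = 18)
  q = 1: r = 13, s = 1 − 1·(-10) = 11, t = -1 − 1·11 = -12  (check: 359·11 + 328·(-12) = 13)
  q = 1: r = 5, s = -10 − 1·11 = -21, t = 11 − 1·(-12) = 23  (check: 359·(-21) + 328·23 = 5)
  q = 2: r = 3, s = 11 − 2·(-21) = 53, t = -12 − 2·23 = -58  (check: 359·53 + 328·(-58) = 3)
  q = 1: r = 2, s = -21 − 1·53 = -74, t = 23 − 1·(-58) = 81  (check: 359·(-74) + 328·81 = 2)
  q = 1: r = 1, s = 53 − 1·(-74) = 127, t = -58 − 1·81 = -139  (check: 359·127 + 328·(-139) = 1)
The row with r = 1 (the gcd) gives the Bezout coefficients s = 127, t = -139.
Result: 359 · (127) + 328 · (-139) = 1.

gcd(359, 328) = 1; s = 127, t = -139 (check: 359·127 + 328·(-139) = 1).


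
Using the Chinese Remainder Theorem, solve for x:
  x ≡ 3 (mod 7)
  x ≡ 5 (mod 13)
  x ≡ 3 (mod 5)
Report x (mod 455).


Moduli 7, 13, 5 are pairwise coprime; by CRT there is a unique solution modulo M = 7 · 13 · 5 = 455.
Solve pairwise, accumulating the modulus:
  Start with x ≡ 3 (mod 7).
  Combine with x ≡ 5 (mod 13): since gcd(7, 13) = 1, we get a unique residue mod 91.
    Write x = 3 + 7·t and substitute into x ≡ 5 (mod 13): 7·t ≡ 5 − 3 = 2 (mod 13).
    The inverse of 7 mod 13 is 2 (since 7·2 = 14 = 1·13 + 1), so t ≡ 2·2 = 4 ≡ 4 (mod 13).
    Then x = 3 + 7·4 = 31, valid modulo lcm(7, 13) = 91: x ≡ 31 (mod 91).
  Combine with x ≡ 3 (mod 5): since gcd(91, 5) = 1, we get a unique residue mod 455.
    Write x = 31 + 91·t and substitute into x ≡ 3 (mod 5): 91·t ≡ 3 − 31 = -28 (mod 5).
    Reduce coefficients mod 5: 1·t ≡ 2 (mod 5).
    So t ≡ 2 (mod 5).
    Then x = 31 + 91·2 = 213, valid modulo lcm(91, 5) = 455: x ≡ 213 (mod 455).
Verify: 213 mod 7 = 3 ✓, 213 mod 13 = 5 ✓, 213 mod 5 = 3 ✓.

x ≡ 213 (mod 455).


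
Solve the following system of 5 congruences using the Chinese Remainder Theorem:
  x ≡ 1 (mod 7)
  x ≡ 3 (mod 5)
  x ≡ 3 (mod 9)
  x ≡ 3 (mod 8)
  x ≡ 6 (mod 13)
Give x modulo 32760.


Product of moduli M = 7 · 5 · 9 · 8 · 13 = 32760.
Merge one congruence at a time:
  Start: x ≡ 1 (mod 7).
  Combine with x ≡ 3 (mod 5); new modulus lcm = 35.
    Write x = 1 + 7·t and substitute into x ≡ 3 (mod 5): 7·t ≡ 3 − 1 = 2 (mod 5).
    Reduce coefficients mod 5: 2·t ≡ 2 (mod 5).
    The inverse of 2 mod 5 is 3 (since 2·3 = 6 = 1·5 + 1), so t ≡ 3·2 = 6 ≡ 1 (mod 5).
    Then x = 1 + 7·1 = 8, valid modulo lcm(7, 5) = 35: x ≡ 8 (mod 35).
  Combine with x ≡ 3 (mod 9); new modulus lcm = 315.
    Write x = 8 + 35·t and substitute into x ≡ 3 (mod 9): 35·t ≡ 3 − 8 = -5 (mod 9).
    Reduce coefficients mod 9: 8·t ≡ 4 (mod 9).
    The inverse of 8 mod 9 is 8 (since 8·8 = 64 = 7·9 + 1), so t ≡ 8·4 = 32 ≡ 5 (mod 9).
    Then x = 8 + 35·5 = 183, valid modulo lcm(35, 9) = 315: x ≡ 183 (mod 315).
  Combine with x ≡ 3 (mod 8); new modulus lcm = 2520.
    Write x = 183 + 315·t and substitute into x ≡ 3 (mod 8): 315·t ≡ 3 − 183 = -180 (mod 8).
    Reduce coefficients mod 8: 3·t ≡ 4 (mod 8).
    The inverse of 3 mod 8 is 3 (since 3·3 = 9 = 1·8 + 1), so t ≡ 3·4 = 12 ≡ 4 (mod 8).
    Then x = 183 + 315·4 = 1443, valid modulo lcm(315, 8) = 2520: x ≡ 1443 (mod 2520).
  Combine with x ≡ 6 (mod 13); new modulus lcm = 32760.
    Write x = 1443 + 2520·t and substitute into x ≡ 6 (mod 13): 2520·t ≡ 6 − 1443 = -1437 (mod 13).
    Reduce coefficients mod 13: 11·t ≡ 6 (mod 13).
    The inverse of 11 mod 13 is 6 (since 11·6 = 66 = 5·13 + 1), so t ≡ 6·6 = 36 ≡ 10 (mod 13).
    Then x = 1443 + 2520·10 = 26643, valid modulo lcm(2520, 13) = 32760: x ≡ 26643 (mod 32760).
Verify against each original: 26643 mod 7 = 1, 26643 mod 5 = 3, 26643 mod 9 = 3, 26643 mod 8 = 3, 26643 mod 13 = 6.

x ≡ 26643 (mod 32760).


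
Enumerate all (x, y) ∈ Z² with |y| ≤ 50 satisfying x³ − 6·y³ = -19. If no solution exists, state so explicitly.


The equation is x³ - 6y³ = -19. For fixed y, x³ = 6·y³ − 19, so a solution requires the RHS to be a perfect cube.
Strategy: iterate y from -50 to 50, compute RHS = 6·y³ − 19, and check whether it is a (positive or negative) perfect cube.
Check small values of y:
  y = 0: RHS = -19 is not a perfect cube.
  y = 1: RHS = -13 is not a perfect cube.
  y = -1: RHS = -25 is not a perfect cube.
  y = 2: RHS = 29 is not a perfect cube.
  y = -2: RHS = -67 is not a perfect cube.
  y = 3: RHS = 143 is not a perfect cube.
  y = -3: RHS = -181 is not a perfect cube.
Continuing the search up to |y| = 50 finds no solutions either.
No (x, y) in the scanned range satisfies the equation.

No integer solutions with |y| ≤ 50.


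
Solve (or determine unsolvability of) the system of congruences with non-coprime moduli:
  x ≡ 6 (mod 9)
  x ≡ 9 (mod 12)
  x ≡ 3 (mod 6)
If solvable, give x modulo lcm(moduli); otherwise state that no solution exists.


Moduli 9, 12, 6 are not pairwise coprime, so CRT works modulo lcm(m_i) when all pairwise compatibility conditions hold.
Pairwise compatibility: gcd(m_i, m_j) must divide a_i - a_j for every pair.
Merge one congruence at a time:
  Start: x ≡ 6 (mod 9).
  Combine with x ≡ 9 (mod 12): gcd(9, 12) = 3; 9 - 6 = 3, which IS divisible by 3, so compatible.
    Write x = 6 + 9·t and substitute into x ≡ 9 (mod 12): 9·t ≡ 9 − 6 = 3 (mod 12).
    Divide the congruence (and modulus) by g = 3: 3·t ≡ 1 (mod 4).
    The inverse of 3 mod 4 is 3 (since 3·3 = 9 = 2·4 + 1), so t ≡ 3·1 = 3 ≡ 3 (mod 4).
    Then x = 6 + 9·3 = 33, valid modulo lcm(9, 12) = 36: x ≡ 33 (mod 36).
  Combine with x ≡ 3 (mod 6): gcd(36, 6) = 6; 3 - 33 = -30, which IS divisible by 6, so compatible.
    Write x = 33 + 36·t and substitute into x ≡ 3 (mod 6): 36·t ≡ 3 − 33 = -30 (mod 6).
    Divide the congruence (and modulus) by g = 6: 6·t ≡ -5 (mod 1).
    Modulo 1 every t works; take t = 0.
    Then x = 33 + 36·0 = 33, valid modulo lcm(36, 6) = 36: x ≡ 33 (mod 36).
Verify: 33 mod 9 = 6, 33 mod 12 = 9, 33 mod 6 = 3.

x ≡ 33 (mod 36).


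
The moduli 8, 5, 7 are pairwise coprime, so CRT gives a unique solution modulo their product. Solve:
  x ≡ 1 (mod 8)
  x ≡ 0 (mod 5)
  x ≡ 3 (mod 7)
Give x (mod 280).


Moduli 8, 5, 7 are pairwise coprime; by CRT there is a unique solution modulo M = 8 · 5 · 7 = 280.
Solve pairwise, accumulating the modulus:
  Start with x ≡ 1 (mod 8).
  Combine with x ≡ 0 (mod 5): since gcd(8, 5) = 1, we get a unique residue mod 40.
    Write x = 1 + 8·t and substitute into x ≡ 0 (mod 5): 8·t ≡ 0 − 1 = -1 (mod 5).
    Reduce coefficients mod 5: 3·t ≡ 4 (mod 5).
    The inverse of 3 mod 5 is 2 (since 3·2 = 6 = 1·5 + 1), so t ≡ 2·4 = 8 ≡ 3 (mod 5).
    Then x = 1 + 8·3 = 25, valid modulo lcm(8, 5) = 40: x ≡ 25 (mod 40).
  Combine with x ≡ 3 (mod 7): since gcd(40, 7) = 1, we get a unique residue mod 280.
    Write x = 25 + 40·t and substitute into x ≡ 3 (mod 7): 40·t ≡ 3 − 25 = -22 (mod 7).
    Reduce coefficients mod 7: 5·t ≡ 6 (mod 7).
    The inverse of 5 mod 7 is 3 (since 5·3 = 15 = 2·7 + 1), so t ≡ 3·6 = 18 ≡ 4 (mod 7).
    Then x = 25 + 40·4 = 185, valid modulo lcm(40, 7) = 280: x ≡ 185 (mod 280).
Verify: 185 mod 8 = 1 ✓, 185 mod 5 = 0 ✓, 185 mod 7 = 3 ✓.

x ≡ 185 (mod 280).


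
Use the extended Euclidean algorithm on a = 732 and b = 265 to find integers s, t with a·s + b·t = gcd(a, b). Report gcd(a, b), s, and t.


Euclidean algorithm on (732, 265) — divide until remainder is 0:
  732 = 2 · 265 + 202
  265 = 1 · 202 + 63
  202 = 3 · 63 + 13
  63 = 4 · 13 + 11
  13 = 1 · 11 + 2
  11 = 5 · 2 + 1
  2 = 2 · 1 + 0
gcd(732, 265) = 1.
Track Bezout coefficients alongside the remainders: start with r₀ = 732 = a·1 + b·0 (s = 1, t = 0) and r₁ = 265 = a·0 + b·1 (s = 0, t = 1); each new remainder r_{k+1} = r_{k-1} − q_k·r_k inherits s_{k+1} = s_{k-1} − q_k·s_k, t_{k+1} = t_{k-1} − q_k·t_k, so r_k = a·s_k + b·t_k at every step:
  q = 2: r = 202, s = 1 − 2·0 = 1, t = 0 − 2·1 = -2  (check: 732·1 + 265·(-2) = 202)
  q = 1: r = 63, s = 0 − 1·1 = -1, t = 1 − 1·(-2) = 3  (check: 732·(-1) + 265·3 = 63)
  q = 3: r = 13, s = 1 − 3·(-1) = 4, t = -2 − 3·3 = -11  (check: 732·4 + 265·(-11) = 13)
  q = 4: r = 11, s = -1 − 4·4 = -17, t = 3 − 4·(-11) = 47  (check: 732·(-17) + 265·47 = 11)
  q = 1: r = 2, s = 4 − 1·(-17) = 21, t = -11 − 1·47 = -58  (check: 732·21 + 265·(-58) = 2)
  q = 5: r = 1, s = -17 − 5·21 = -122, t = 47 − 5·(-58) = 337  (check: 732·(-122) + 265·337 = 1)
The row with r = 1 (the gcd) gives the Bezout coefficients s = -122, t = 337.
Result: 732 · (-122) + 265 · (337) = 1.

gcd(732, 265) = 1; s = -122, t = 337 (check: 732·(-122) + 265·337 = 1).


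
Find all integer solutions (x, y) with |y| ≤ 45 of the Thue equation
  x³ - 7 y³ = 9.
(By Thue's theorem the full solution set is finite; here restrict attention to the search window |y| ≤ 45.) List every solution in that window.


The equation is x³ - 7y³ = 9. For fixed y, x³ = 7·y³ + 9, so a solution requires the RHS to be a perfect cube.
Strategy: iterate y from -45 to 45, compute RHS = 7·y³ + 9, and check whether it is a (positive or negative) perfect cube.
Check small values of y:
  y = 0: RHS = 9 is not a perfect cube.
  y = 1: RHS = 16 is not a perfect cube.
  y = -1: RHS = 2 is not a perfect cube.
  y = 2: RHS = 65 is not a perfect cube.
  y = -2: RHS = -47 is not a perfect cube.
  y = 3: RHS = 198 is not a perfect cube.
  y = -3: RHS = -180 is not a perfect cube.
Continuing the search up to |y| = 45 finds no solutions either.
No (x, y) in the scanned range satisfies the equation.

No integer solutions with |y| ≤ 45.


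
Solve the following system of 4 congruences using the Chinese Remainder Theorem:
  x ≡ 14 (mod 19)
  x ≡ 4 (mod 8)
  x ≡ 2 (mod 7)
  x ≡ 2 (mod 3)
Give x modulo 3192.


Product of moduli M = 19 · 8 · 7 · 3 = 3192.
Merge one congruence at a time:
  Start: x ≡ 14 (mod 19).
  Combine with x ≡ 4 (mod 8); new modulus lcm = 152.
    Write x = 14 + 19·t and substitute into x ≡ 4 (mod 8): 19·t ≡ 4 − 14 = -10 (mod 8).
    Reduce coefficients mod 8: 3·t ≡ 6 (mod 8).
    The inverse of 3 mod 8 is 3 (since 3·3 = 9 = 1·8 + 1), so t ≡ 3·6 = 18 ≡ 2 (mod 8).
    Then x = 14 + 19·2 = 52, valid modulo lcm(19, 8) = 152: x ≡ 52 (mod 152).
  Combine with x ≡ 2 (mod 7); new modulus lcm = 1064.
    Write x = 52 + 152·t and substitute into x ≡ 2 (mod 7): 152·t ≡ 2 − 52 = -50 (mod 7).
    Reduce coefficients mod 7: 5·t ≡ 6 (mod 7).
    The inverse of 5 mod 7 is 3 (since 5·3 = 15 = 2·7 + 1), so t ≡ 3·6 = 18 ≡ 4 (mod 7).
    Then x = 52 + 152·4 = 660, valid modulo lcm(152, 7) = 1064: x ≡ 660 (mod 1064).
  Combine with x ≡ 2 (mod 3); new modulus lcm = 3192.
    Write x = 660 + 1064·t and substitute into x ≡ 2 (mod 3): 1064·t ≡ 2 − 660 = -658 (mod 3).
    Reduce coefficients mod 3: 2·t ≡ 2 (mod 3).
    The inverse of 2 mod 3 is 2 (since 2·2 = 4 = 1·3 + 1), so t ≡ 2·2 = 4 ≡ 1 (mod 3).
    Then x = 660 + 1064·1 = 1724, valid modulo lcm(1064, 3) = 3192: x ≡ 1724 (mod 3192).
Verify against each original: 1724 mod 19 = 14, 1724 mod 8 = 4, 1724 mod 7 = 2, 1724 mod 3 = 2.

x ≡ 1724 (mod 3192).


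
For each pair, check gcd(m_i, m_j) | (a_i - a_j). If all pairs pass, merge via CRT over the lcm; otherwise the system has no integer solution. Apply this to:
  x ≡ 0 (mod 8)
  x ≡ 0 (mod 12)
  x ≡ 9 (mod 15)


Moduli 8, 12, 15 are not pairwise coprime, so CRT works modulo lcm(m_i) when all pairwise compatibility conditions hold.
Pairwise compatibility: gcd(m_i, m_j) must divide a_i - a_j for every pair.
Merge one congruence at a time:
  Start: x ≡ 0 (mod 8).
  Combine with x ≡ 0 (mod 12): gcd(8, 12) = 4; 0 - 0 = 0, which IS divisible by 4, so compatible.
    Write x = 0 + 8·t and substitute into x ≡ 0 (mod 12): 8·t ≡ 0 − 0 = 0 (mod 12).
    Divide the congruence (and modulus) by g = 4: 2·t ≡ 0 (mod 3).
    The inverse of 2 mod 3 is 2 (since 2·2 = 4 = 1·3 + 1), so t ≡ 2·0 = 0 ≡ 0 (mod 3).
    Then x = 0 + 8·0 = 0, valid modulo lcm(8, 12) = 24: x ≡ 0 (mod 24).
  Combine with x ≡ 9 (mod 15): gcd(24, 15) = 3; 9 - 0 = 9, which IS divisible by 3, so compatible.
    Write x = 0 + 24·t and substitute into x ≡ 9 (mod 15): 24·t ≡ 9 − 0 = 9 (mod 15).
    Divide the congruence (and modulus) by g = 3: 8·t ≡ 3 (mod 5).
    Reduce coefficients mod 5: 3·t ≡ 3 (mod 5).
    The inverse of 3 mod 5 is 2 (since 3·2 = 6 = 1·5 + 1), so t ≡ 2·3 = 6 ≡ 1 (mod 5).
    Then x = 0 + 24·1 = 24, valid modulo lcm(24, 15) = 120: x ≡ 24 (mod 120).
Verify: 24 mod 8 = 0, 24 mod 12 = 0, 24 mod 15 = 9.

x ≡ 24 (mod 120).


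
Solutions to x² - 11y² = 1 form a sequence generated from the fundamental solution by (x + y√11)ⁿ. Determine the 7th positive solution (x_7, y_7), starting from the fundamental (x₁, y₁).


Step 1: Find the fundamental solution (x₁, y₁) of x² - 11y² = 1.
  Expand √11 as a continued fraction. a₀ = ⌊√11⌋ = 3; iterate m_{k+1} = d_k·a_k − m_k, d_{k+1} = (11 − m_{k+1}²)/d_k, a_{k+1} = ⌊(a₀ + m_{k+1})/d_{k+1}⌋ (starting m₀ = 0, d₀ = 1), with convergents p_k = a_k·p_{k-1} + p_{k-2}, q_k = a_k·q_{k-1} + q_{k-2} (p₋₁ = 1, q₋₁ = 0):
  k = 0: a₀ = 3; p₀/q₀ = 3/1; p₀² − 11·q₀² = 9 − 11 = -2.
  k = 1: m = 3, d = 2, a = ⌊(3 + 3)/2⌋ = 3; p/q = (3·3 + 1)/(3·1 + 0) = 10/3; p² − 11·q² = 100 − 99 = 1.
  The first convergent with p² − 11·q² = 1 gives the fundamental solution (x₁, y₁) = (10, 3).
Step 2: Apply the recurrence (x_{n+1}, y_{n+1}) = (x₁x_n + 11y₁y_n, x₁y_n + y₁x_n) repeatedly.
  From (x_1, y_1) = (10, 3): x_2 = 10·10 + 11·3·3 = 199; y_2 = 10·3 + 3·10 = 60.
  From (x_2, y_2) = (199, 60): x_3 = 10·199 + 11·3·60 = 3970; y_3 = 10·60 + 3·199 = 1197.
  From (x_3, y_3) = (3970, 1197): x_4 = 10·3970 + 11·3·1197 = 79201; y_4 = 10·1197 + 3·3970 = 23880.
  From (x_4, y_4) = (79201, 23880): x_5 = 10·79201 + 11·3·23880 = 1580050; y_5 = 10·23880 + 3·79201 = 476403.
  From (x_5, y_5) = (1580050, 476403): x_6 = 10·1580050 + 11·3·476403 = 31521799; y_6 = 10·476403 + 3·1580050 = 9504180.
  From (x_6, y_6) = (31521799, 9504180): x_7 = 10·31521799 + 11·3·9504180 = 628855930; y_7 = 10·9504180 + 3·31521799 = 189607197.
Step 3: Verify x_7² - 11·y_7² = 395459780696164900 - 395459780696164899 = 1 (should be 1). ✓

(x_1, y_1) = (10, 3); (x_7, y_7) = (628855930, 189607197).


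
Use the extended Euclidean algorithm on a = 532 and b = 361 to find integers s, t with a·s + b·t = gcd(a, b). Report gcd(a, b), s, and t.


Euclidean algorithm on (532, 361) — divide until remainder is 0:
  532 = 1 · 361 + 171
  361 = 2 · 171 + 19
  171 = 9 · 19 + 0
gcd(532, 361) = 19.
Track Bezout coefficients alongside the remainders: start with r₀ = 532 = a·1 + b·0 (s = 1, t = 0) and r₁ = 361 = a·0 + b·1 (s = 0, t = 1); each new remainder r_{k+1} = r_{k-1} − q_k·r_k inherits s_{k+1} = s_{k-1} − q_k·s_k, t_{k+1} = t_{k-1} − q_k·t_k, so r_k = a·s_k + b·t_k at every step:
  q = 1: r = 171, s = 1 − 1·0 = 1, t = 0 − 1·1 = -1  (check: 532·1 + 361·(-1) = 171)
  q = 2: r = 19, s = 0 − 2·1 = -2, t = 1 − 2·(-1) = 3  (check: 532·(-2) + 361·3 = 19)
The row with r = 19 (the gcd) gives the Bezout coefficients s = -2, t = 3.
Result: 532 · (-2) + 361 · (3) = 19.

gcd(532, 361) = 19; s = -2, t = 3 (check: 532·(-2) + 361·3 = 19).


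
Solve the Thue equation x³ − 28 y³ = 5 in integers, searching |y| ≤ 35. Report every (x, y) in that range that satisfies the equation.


The equation is x³ - 28y³ = 5. For fixed y, x³ = 28·y³ + 5, so a solution requires the RHS to be a perfect cube.
Strategy: iterate y from -35 to 35, compute RHS = 28·y³ + 5, and check whether it is a (positive or negative) perfect cube.
Check small values of y:
  y = 0: RHS = 5 is not a perfect cube.
  y = 1: RHS = 33 is not a perfect cube.
  y = -1: RHS = -23 is not a perfect cube.
  y = 2: RHS = 229 is not a perfect cube.
  y = -2: RHS = -219 is not a perfect cube.
  y = 3: RHS = 761 is not a perfect cube.
  y = -3: RHS = -751 is not a perfect cube.
Continuing the search up to |y| = 35 finds no solutions either.
No (x, y) in the scanned range satisfies the equation.

No integer solutions with |y| ≤ 35.


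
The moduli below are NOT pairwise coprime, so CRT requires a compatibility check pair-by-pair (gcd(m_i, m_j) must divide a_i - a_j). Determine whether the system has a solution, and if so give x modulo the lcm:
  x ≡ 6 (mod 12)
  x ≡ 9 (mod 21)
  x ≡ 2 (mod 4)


Moduli 12, 21, 4 are not pairwise coprime, so CRT works modulo lcm(m_i) when all pairwise compatibility conditions hold.
Pairwise compatibility: gcd(m_i, m_j) must divide a_i - a_j for every pair.
Merge one congruence at a time:
  Start: x ≡ 6 (mod 12).
  Combine with x ≡ 9 (mod 21): gcd(12, 21) = 3; 9 - 6 = 3, which IS divisible by 3, so compatible.
    Write x = 6 + 12·t and substitute into x ≡ 9 (mod 21): 12·t ≡ 9 − 6 = 3 (mod 21).
    Divide the congruence (and modulus) by g = 3: 4·t ≡ 1 (mod 7).
    The inverse of 4 mod 7 is 2 (since 4·2 = 8 = 1·7 + 1), so t ≡ 2·1 = 2 ≡ 2 (mod 7).
    Then x = 6 + 12·2 = 30, valid modulo lcm(12, 21) = 84: x ≡ 30 (mod 84).
  Combine with x ≡ 2 (mod 4): gcd(84, 4) = 4; 2 - 30 = -28, which IS divisible by 4, so compatible.
    Write x = 30 + 84·t and substitute into x ≡ 2 (mod 4): 84·t ≡ 2 − 30 = -28 (mod 4).
    Divide the congruence (and modulus) by g = 4: 21·t ≡ -7 (mod 1).
    Modulo 1 every t works; take t = 0.
    Then x = 30 + 84·0 = 30, valid modulo lcm(84, 4) = 84: x ≡ 30 (mod 84).
Verify: 30 mod 12 = 6, 30 mod 21 = 9, 30 mod 4 = 2.

x ≡ 30 (mod 84).


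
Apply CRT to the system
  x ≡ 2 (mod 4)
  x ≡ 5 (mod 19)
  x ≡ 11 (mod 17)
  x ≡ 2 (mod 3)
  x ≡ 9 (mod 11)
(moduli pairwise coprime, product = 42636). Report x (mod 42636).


Product of moduli M = 4 · 19 · 17 · 3 · 11 = 42636.
Merge one congruence at a time:
  Start: x ≡ 2 (mod 4).
  Combine with x ≡ 5 (mod 19); new modulus lcm = 76.
    Write x = 2 + 4·t and substitute into x ≡ 5 (mod 19): 4·t ≡ 5 − 2 = 3 (mod 19).
    The inverse of 4 mod 19 is 5 (since 4·5 = 20 = 1·19 + 1), so t ≡ 5·3 = 15 ≡ 15 (mod 19).
    Then x = 2 + 4·15 = 62, valid modulo lcm(4, 19) = 76: x ≡ 62 (mod 76).
  Combine with x ≡ 11 (mod 17); new modulus lcm = 1292.
    Write x = 62 + 76·t and substitute into x ≡ 11 (mod 17): 76·t ≡ 11 − 62 = -51 (mod 17).
    Reduce coefficients mod 17: 8·t ≡ 0 (mod 17).
    The inverse of 8 mod 17 is 15 (since 8·15 = 120 = 7·17 + 1), so t ≡ 15·0 = 0 ≡ 0 (mod 17).
    Then x = 62 + 76·0 = 62, valid modulo lcm(76, 17) = 1292: x ≡ 62 (mod 1292).
  Combine with x ≡ 2 (mod 3); new modulus lcm = 3876.
    Write x = 62 + 1292·t and substitute into x ≡ 2 (mod 3): 1292·t ≡ 2 − 62 = -60 (mod 3).
    Reduce coefficients mod 3: 2·t ≡ 0 (mod 3).
    The inverse of 2 mod 3 is 2 (since 2·2 = 4 = 1·3 + 1), so t ≡ 2·0 = 0 ≡ 0 (mod 3).
    Then x = 62 + 1292·0 = 62, valid modulo lcm(1292, 3) = 3876: x ≡ 62 (mod 3876).
  Combine with x ≡ 9 (mod 11); new modulus lcm = 42636.
    Write x = 62 + 3876·t and substitute into x ≡ 9 (mod 11): 3876·t ≡ 9 − 62 = -53 (mod 11).
    Reduce coefficients mod 11: 4·t ≡ 2 (mod 11).
    The inverse of 4 mod 11 is 3 (since 4·3 = 12 = 1·11 + 1), so t ≡ 3·2 = 6 ≡ 6 (mod 11).
    Then x = 62 + 3876·6 = 23318, valid modulo lcm(3876, 11) = 42636: x ≡ 23318 (mod 42636).
Verify against each original: 23318 mod 4 = 2, 23318 mod 19 = 5, 23318 mod 17 = 11, 23318 mod 3 = 2, 23318 mod 11 = 9.

x ≡ 23318 (mod 42636).


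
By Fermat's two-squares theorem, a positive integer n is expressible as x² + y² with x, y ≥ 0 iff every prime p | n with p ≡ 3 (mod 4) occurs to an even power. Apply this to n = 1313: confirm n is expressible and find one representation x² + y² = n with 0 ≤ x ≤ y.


Step 1: Factor n = 1313 = 13 · 101.
Step 2: Check the mod-4 condition on each prime factor: 13 ≡ 1 (mod 4), exponent 1; 101 ≡ 1 (mod 4), exponent 1.
All primes ≡ 3 (mod 4) appear to even exponent (or don't appear), so by the two-squares theorem n IS expressible as a sum of two squares.
Step 3: Build a representation. Here n = 13 · 101 is a product of primes ≡ 1 (mod 4). Each prime p ≡ 1 (mod 4) is itself a sum of two squares; find a² by testing p − a² for a perfect square:
  13: 13 − 1² = 12, 13 − 2² = 9 = 3² ⇒ 13 = 2² + 3².
  101: 101 − 1² = 100 = 10² ⇒ 101 = 1² + 10².
  Combine using the Brahmagupta–Fibonacci identity (a² + b²)(c² + d²) = (ac − bd)² + (ad + bc)² = (ac + bd)² + (ad − bc)²:
  13 · 101 = 1313: from (2² + 3²)(1² + 10²), take (2·1 − 3·10, 2·10 + 3·1) = (2 − 30, 20 + 3) = (-28, 23); dropping signs (only squares matter) gives (28, 23); check 28² + 23² = 784 + 529 = 1313 ✓.
Step 4: Order so x ≤ y and verify: 23² + 28² = 529 + 784 = 1313 = n. ✓

n = 1313 = 23² + 28² (one valid representation with x ≤ y).


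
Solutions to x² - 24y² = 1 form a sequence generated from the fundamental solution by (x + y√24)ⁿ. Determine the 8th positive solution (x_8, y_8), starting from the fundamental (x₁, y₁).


Step 1: Find the fundamental solution (x₁, y₁) of x² - 24y² = 1.
  Expand √24 as a continued fraction. a₀ = ⌊√24⌋ = 4; iterate m_{k+1} = d_k·a_k − m_k, d_{k+1} = (24 − m_{k+1}²)/d_k, a_{k+1} = ⌊(a₀ + m_{k+1})/d_{k+1}⌋ (starting m₀ = 0, d₀ = 1), with convergents p_k = a_k·p_{k-1} + p_{k-2}, q_k = a_k·q_{k-1} + q_{k-2} (p₋₁ = 1, q₋₁ = 0):
  k = 0: a₀ = 4; p₀/q₀ = 4/1; p₀² − 24·q₀² = 16 − 24 = -8.
  k = 1: m = 4, d = 8, a = ⌊(4 + 4)/8⌋ = 1; p/q = (1·4 + 1)/(1·1 + 0) = 5/1; p² − 24·q² = 25 − 24 = 1.
  The first convergent with p² − 24·q² = 1 gives the fundamental solution (x₁, y₁) = (5, 1).
Step 2: Apply the recurrence (x_{n+1}, y_{n+1}) = (x₁x_n + 24y₁y_n, x₁y_n + y₁x_n) repeatedly.
  From (x_1, y_1) = (5, 1): x_2 = 5·5 + 24·1·1 = 49; y_2 = 5·1 + 1·5 = 10.
  From (x_2, y_2) = (49, 10): x_3 = 5·49 + 24·1·10 = 485; y_3 = 5·10 + 1·49 = 99.
  From (x_3, y_3) = (485, 99): x_4 = 5·485 + 24·1·99 = 4801; y_4 = 5·99 + 1·485 = 980.
  From (x_4, y_4) = (4801, 980): x_5 = 5·4801 + 24·1·980 = 47525; y_5 = 5·980 + 1·4801 = 9701.
  From (x_5, y_5) = (47525, 9701): x_6 = 5·47525 + 24·1·9701 = 470449; y_6 = 5·9701 + 1·47525 = 96030.
  From (x_6, y_6) = (470449, 96030): x_7 = 5·470449 + 24·1·96030 = 4656965; y_7 = 5·96030 + 1·470449 = 950599.
  From (x_7, y_7) = (4656965, 950599): x_8 = 5·4656965 + 24·1·950599 = 46099201; y_8 = 5·950599 + 1·4656965 = 9409960.
Step 3: Verify x_8² - 24·y_8² = 2125136332838401 - 2125136332838400 = 1 (should be 1). ✓

(x_1, y_1) = (5, 1); (x_8, y_8) = (46099201, 9409960).


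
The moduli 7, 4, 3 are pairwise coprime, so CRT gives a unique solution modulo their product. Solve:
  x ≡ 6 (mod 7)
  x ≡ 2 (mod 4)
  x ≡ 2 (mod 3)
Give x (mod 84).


Moduli 7, 4, 3 are pairwise coprime; by CRT there is a unique solution modulo M = 7 · 4 · 3 = 84.
Solve pairwise, accumulating the modulus:
  Start with x ≡ 6 (mod 7).
  Combine with x ≡ 2 (mod 4): since gcd(7, 4) = 1, we get a unique residue mod 28.
    Write x = 6 + 7·t and substitute into x ≡ 2 (mod 4): 7·t ≡ 2 − 6 = -4 (mod 4).
    Reduce coefficients mod 4: 3·t ≡ 0 (mod 4).
    The inverse of 3 mod 4 is 3 (since 3·3 = 9 = 2·4 + 1), so t ≡ 3·0 = 0 ≡ 0 (mod 4).
    Then x = 6 + 7·0 = 6, valid modulo lcm(7, 4) = 28: x ≡ 6 (mod 28).
  Combine with x ≡ 2 (mod 3): since gcd(28, 3) = 1, we get a unique residue mod 84.
    Write x = 6 + 28·t and substitute into x ≡ 2 (mod 3): 28·t ≡ 2 − 6 = -4 (mod 3).
    Reduce coefficients mod 3: 1·t ≡ 2 (mod 3).
    So t ≡ 2 (mod 3).
    Then x = 6 + 28·2 = 62, valid modulo lcm(28, 3) = 84: x ≡ 62 (mod 84).
Verify: 62 mod 7 = 6 ✓, 62 mod 4 = 2 ✓, 62 mod 3 = 2 ✓.

x ≡ 62 (mod 84).


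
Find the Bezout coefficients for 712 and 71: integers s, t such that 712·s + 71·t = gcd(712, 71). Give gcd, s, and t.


Euclidean algorithm on (712, 71) — divide until remainder is 0:
  712 = 10 · 71 + 2
  71 = 35 · 2 + 1
  2 = 2 · 1 + 0
gcd(712, 71) = 1.
Track Bezout coefficients alongside the remainders: start with r₀ = 712 = a·1 + b·0 (s = 1, t = 0) and r₁ = 71 = a·0 + b·1 (s = 0, t = 1); each new remainder r_{k+1} = r_{k-1} − q_k·r_k inherits s_{k+1} = s_{k-1} − q_k·s_k, t_{k+1} = t_{k-1} − q_k·t_k, so r_k = a·s_k + b·t_k at every step:
  q = 10: r = 2, s = 1 − 10·0 = 1, t = 0 − 10·1 = -10  (check: 712·1 + 71·(-10) = 2)
  q = 35: r = 1, s = 0 − 35·1 = -35, t = 1 − 35·(-10) = 351  (check: 712·(-35) + 71·351 = 1)
The row with r = 1 (the gcd) gives the Bezout coefficients s = -35, t = 351.
Result: 712 · (-35) + 71 · (351) = 1.

gcd(712, 71) = 1; s = -35, t = 351 (check: 712·(-35) + 71·351 = 1).


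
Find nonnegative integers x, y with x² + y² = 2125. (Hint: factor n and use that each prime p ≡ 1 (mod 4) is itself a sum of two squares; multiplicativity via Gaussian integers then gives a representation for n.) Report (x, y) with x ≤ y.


Step 1: Factor n = 2125 = 5^3 · 17.
Step 2: Check the mod-4 condition on each prime factor: 5 ≡ 1 (mod 4), exponent 3; 17 ≡ 1 (mod 4), exponent 1.
All primes ≡ 3 (mod 4) appear to even exponent (or don't appear), so by the two-squares theorem n IS expressible as a sum of two squares.
Step 3: Build a representation. Group n = k² · m with k = 5 and m = 5 · 17 = 85 (a product of primes ≡ 1 (mod 4)); a representation of m scales to one of n via (k·x)² + (k·y)² = k²(x² + y²). Each prime p ≡ 1 (mod 4) is itself a sum of two squares; find a² by testing p − a² for a perfect square:
  5: 5 − 1² = 4 = 2² ⇒ 5 = 1² + 2².
  17: 17 − 1² = 16 = 4² ⇒ 17 = 1² + 4².
  Combine using the Brahmagupta–Fibonacci identity (a² + b²)(c² + d²) = (ac − bd)² + (ad + bc)² = (ac + bd)² + (ad − bc)²:
  5 · 17 = 85: from (1² + 2²)(1² + 4²), take (1·1 − 2·4, 1·4 + 2·1) = (1 − 8, 4 + 2) = (-7, 6); dropping signs (only squares matter) gives (7, 6); check 7² + 6² = 49 + 36 = 85 ✓.
  Scale by k = 5: (5·7, 5·6) = (35, 30).
Step 4: Order so x ≤ y and verify: 30² + 35² = 900 + 1225 = 2125 = n. ✓

n = 2125 = 30² + 35² (one valid representation with x ≤ y).


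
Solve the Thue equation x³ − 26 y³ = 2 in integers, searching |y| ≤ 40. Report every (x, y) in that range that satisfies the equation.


The equation is x³ - 26y³ = 2. For fixed y, x³ = 26·y³ + 2, so a solution requires the RHS to be a perfect cube.
Strategy: iterate y from -40 to 40, compute RHS = 26·y³ + 2, and check whether it is a (positive or negative) perfect cube.
Check small values of y:
  y = 0: RHS = 2 is not a perfect cube.
  y = 1: RHS = 28 is not a perfect cube.
  y = -1: RHS = -24 is not a perfect cube.
  y = 2: RHS = 210 is not a perfect cube.
  y = -2: RHS = -206 is not a perfect cube.
  y = 3: RHS = 704 is not a perfect cube.
  y = -3: RHS = -700 is not a perfect cube.
Continuing the search up to |y| = 40 finds no solutions either.
No (x, y) in the scanned range satisfies the equation.

No integer solutions with |y| ≤ 40.


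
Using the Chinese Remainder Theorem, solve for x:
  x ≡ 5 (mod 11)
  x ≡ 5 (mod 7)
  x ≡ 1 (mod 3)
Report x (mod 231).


Moduli 11, 7, 3 are pairwise coprime; by CRT there is a unique solution modulo M = 11 · 7 · 3 = 231.
Solve pairwise, accumulating the modulus:
  Start with x ≡ 5 (mod 11).
  Combine with x ≡ 5 (mod 7): since gcd(11, 7) = 1, we get a unique residue mod 77.
    Write x = 5 + 11·t and substitute into x ≡ 5 (mod 7): 11·t ≡ 5 − 5 = 0 (mod 7).
    Reduce coefficients mod 7: 4·t ≡ 0 (mod 7).
    The inverse of 4 mod 7 is 2 (since 4·2 = 8 = 1·7 + 1), so t ≡ 2·0 = 0 ≡ 0 (mod 7).
    Then x = 5 + 11·0 = 5, valid modulo lcm(11, 7) = 77: x ≡ 5 (mod 77).
  Combine with x ≡ 1 (mod 3): since gcd(77, 3) = 1, we get a unique residue mod 231.
    Write x = 5 + 77·t and substitute into x ≡ 1 (mod 3): 77·t ≡ 1 − 5 = -4 (mod 3).
    Reduce coefficients mod 3: 2·t ≡ 2 (mod 3).
    The inverse of 2 mod 3 is 2 (since 2·2 = 4 = 1·3 + 1), so t ≡ 2·2 = 4 ≡ 1 (mod 3).
    Then x = 5 + 77·1 = 82, valid modulo lcm(77, 3) = 231: x ≡ 82 (mod 231).
Verify: 82 mod 11 = 5 ✓, 82 mod 7 = 5 ✓, 82 mod 3 = 1 ✓.

x ≡ 82 (mod 231).


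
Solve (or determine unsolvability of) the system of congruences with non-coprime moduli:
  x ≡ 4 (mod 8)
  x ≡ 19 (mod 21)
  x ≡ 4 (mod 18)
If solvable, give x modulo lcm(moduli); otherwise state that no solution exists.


Moduli 8, 21, 18 are not pairwise coprime, so CRT works modulo lcm(m_i) when all pairwise compatibility conditions hold.
Pairwise compatibility: gcd(m_i, m_j) must divide a_i - a_j for every pair.
Merge one congruence at a time:
  Start: x ≡ 4 (mod 8).
  Combine with x ≡ 19 (mod 21): gcd(8, 21) = 1; 19 - 4 = 15, which IS divisible by 1, so compatible.
    Write x = 4 + 8·t and substitute into x ≡ 19 (mod 21): 8·t ≡ 19 − 4 = 15 (mod 21).
    The inverse of 8 mod 21 is 8 (since 8·8 = 64 = 3·21 + 1), so t ≡ 8·15 = 120 ≡ 15 (mod 21).
    Then x = 4 + 8·15 = 124, valid modulo lcm(8, 21) = 168: x ≡ 124 (mod 168).
  Combine with x ≡ 4 (mod 18): gcd(168, 18) = 6; 4 - 124 = -120, which IS divisible by 6, so compatible.
    Write x = 124 + 168·t and substitute into x ≡ 4 (mod 18): 168·t ≡ 4 − 124 = -120 (mod 18).
    Divide the congruence (and modulus) by g = 6: 28·t ≡ -20 (mod 3).
    Reduce coefficients mod 3: 1·t ≡ 1 (mod 3).
    So t ≡ 1 (mod 3).
    Then x = 124 + 168·1 = 292, valid modulo lcm(168, 18) = 504: x ≡ 292 (mod 504).
Verify: 292 mod 8 = 4, 292 mod 21 = 19, 292 mod 18 = 4.

x ≡ 292 (mod 504).


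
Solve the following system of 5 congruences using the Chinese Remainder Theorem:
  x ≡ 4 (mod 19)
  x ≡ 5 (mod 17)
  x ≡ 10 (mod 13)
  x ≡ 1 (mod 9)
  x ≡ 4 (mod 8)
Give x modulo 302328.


Product of moduli M = 19 · 17 · 13 · 9 · 8 = 302328.
Merge one congruence at a time:
  Start: x ≡ 4 (mod 19).
  Combine with x ≡ 5 (mod 17); new modulus lcm = 323.
    Write x = 4 + 19·t and substitute into x ≡ 5 (mod 17): 19·t ≡ 5 − 4 = 1 (mod 17).
    Reduce coefficients mod 17: 2·t ≡ 1 (mod 17).
    The inverse of 2 mod 17 is 9 (since 2·9 = 18 = 1·17 + 1), so t ≡ 9·1 = 9 ≡ 9 (mod 17).
    Then x = 4 + 19·9 = 175, valid modulo lcm(19, 17) = 323: x ≡ 175 (mod 323).
  Combine with x ≡ 10 (mod 13); new modulus lcm = 4199.
    Write x = 175 + 323·t and substitute into x ≡ 10 (mod 13): 323·t ≡ 10 − 175 = -165 (mod 13).
    Reduce coefficients mod 13: 11·t ≡ 4 (mod 13).
    The inverse of 11 mod 13 is 6 (since 11·6 = 66 = 5·13 + 1), so t ≡ 6·4 = 24 ≡ 11 (mod 13).
    Then x = 175 + 323·11 = 3728, valid modulo lcm(323, 13) = 4199: x ≡ 3728 (mod 4199).
  Combine with x ≡ 1 (mod 9); new modulus lcm = 37791.
    Write x = 3728 + 4199·t and substitute into x ≡ 1 (mod 9): 4199·t ≡ 1 − 3728 = -3727 (mod 9).
    Reduce coefficients mod 9: 5·t ≡ 8 (mod 9).
    The inverse of 5 mod 9 is 2 (since 5·2 = 10 = 1·9 + 1), so t ≡ 2·8 = 16 ≡ 7 (mod 9).
    Then x = 3728 + 4199·7 = 33121, valid modulo lcm(4199, 9) = 37791: x ≡ 33121 (mod 37791).
  Combine with x ≡ 4 (mod 8); new modulus lcm = 302328.
    Write x = 33121 + 37791·t and substitute into x ≡ 4 (mod 8): 37791·t ≡ 4 − 33121 = -33117 (mod 8).
    Reduce coefficients mod 8: 7·t ≡ 3 (mod 8).
    The inverse of 7 mod 8 is 7 (since 7·7 = 49 = 6·8 + 1), so t ≡ 7·3 = 21 ≡ 5 (mod 8).
    Then x = 33121 + 37791·5 = 222076, valid modulo lcm(37791, 8) = 302328: x ≡ 222076 (mod 302328).
Verify against each original: 222076 mod 19 = 4, 222076 mod 17 = 5, 222076 mod 13 = 10, 222076 mod 9 = 1, 222076 mod 8 = 4.

x ≡ 222076 (mod 302328).
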